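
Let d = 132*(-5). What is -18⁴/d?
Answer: 8748/55 ≈ 159.05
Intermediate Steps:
d = -660
-18⁴/d = -18⁴/(-660) = -104976*(-1)/660 = -1*(-8748/55) = 8748/55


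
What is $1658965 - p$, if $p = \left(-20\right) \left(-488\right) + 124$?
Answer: $1649081$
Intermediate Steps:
$p = 9884$ ($p = 9760 + 124 = 9884$)
$1658965 - p = 1658965 - 9884 = 1649081$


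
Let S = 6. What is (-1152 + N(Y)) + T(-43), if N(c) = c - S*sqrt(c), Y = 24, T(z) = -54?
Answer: -1182 - 12*sqrt(6) ≈ -1211.4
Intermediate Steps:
N(c) = c - 6*sqrt(c)
(-1152 + N(Y)) + T(-43) = (-1152 + (24 - 12*sqrt(6))) - 54 = (-1128 - 12*sqrt(6)) - 54 = -1182 - 12*sqrt(6)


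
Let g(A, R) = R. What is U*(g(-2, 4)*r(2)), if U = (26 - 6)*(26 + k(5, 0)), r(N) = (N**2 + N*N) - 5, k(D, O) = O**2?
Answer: 6240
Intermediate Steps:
r(N) = -5 + 2*N**2 (r(N) = (N**2 + N**2) - 5 = 2*N**2 - 5 = -5 + 2*N**2)
U = 520 (U = (26 - 6)*(26 + 0**2) = 20*(26 + 0) = 20*26 = 520)
U*(g(-2, 4)*r(2)) = 520*(4*(-5 + 2*2**2)) = 520*(4*(-5 + 2*4)) = 520*(4*(-5 + 8)) = 520*(4*3) = 520*12 = 6240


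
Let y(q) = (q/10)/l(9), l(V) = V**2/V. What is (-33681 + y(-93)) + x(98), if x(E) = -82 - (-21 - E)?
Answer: -1009351/30 ≈ -33645.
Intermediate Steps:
l(V) = V
x(E) = -61 + E (x(E) = -82 + (21 + E) = -61 + E)
y(q) = q/90 (y(q) = (q/10)/9 = (q*(1/10))*(1/9) = (q/10)*(1/9) = q/90)
(-33681 + y(-93)) + x(98) = (-33681 + (1/90)*(-93)) + (-61 + 98) = (-33681 - 31/30) + 37 = -1010461/30 + 37 = -1009351/30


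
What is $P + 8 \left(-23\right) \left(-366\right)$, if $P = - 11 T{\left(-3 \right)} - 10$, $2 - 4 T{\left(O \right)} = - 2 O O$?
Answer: $67279$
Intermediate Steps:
$T{\left(O \right)} = \frac{1}{2} + \frac{O^{2}}{2}$ ($T{\left(O \right)} = \frac{1}{2} - \frac{- 2 O O}{4} = \frac{1}{2} - \frac{\left(-2\right) O^{2}}{4} = \frac{1}{2} + \frac{O^{2}}{2}$)
$P = -65$ ($P = - 11 \left(\frac{1}{2} + \frac{\left(-3\right)^{2}}{2}\right) - 10 = - 11 \left(\frac{1}{2} + \frac{1}{2} \cdot 9\right) - 10 = - 11 \left(\frac{1}{2} + \frac{9}{2}\right) - 10 = \left(-11\right) 5 - 10 = -55 - 10 = -65$)
$P + 8 \left(-23\right) \left(-366\right) = -65 + 8 \left(-23\right) \left(-366\right) = -65 - -67344 = -65 + 67344 = 67279$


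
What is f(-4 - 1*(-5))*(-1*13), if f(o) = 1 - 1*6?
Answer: 65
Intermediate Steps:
f(o) = -5 (f(o) = 1 - 6 = -5)
f(-4 - 1*(-5))*(-1*13) = -(-5)*13 = -5*(-13) = 65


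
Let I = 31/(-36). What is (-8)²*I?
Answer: -496/9 ≈ -55.111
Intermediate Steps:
I = -31/36 (I = 31*(-1/36) = -31/36 ≈ -0.86111)
(-8)²*I = (-8)²*(-31/36) = 64*(-31/36) = -496/9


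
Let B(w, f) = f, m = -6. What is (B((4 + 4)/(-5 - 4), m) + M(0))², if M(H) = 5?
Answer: 1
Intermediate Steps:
(B((4 + 4)/(-5 - 4), m) + M(0))² = (-6 + 5)² = (-1)² = 1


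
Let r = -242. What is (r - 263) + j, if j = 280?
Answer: -225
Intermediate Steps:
(r - 263) + j = (-242 - 263) + 280 = -505 + 280 = -225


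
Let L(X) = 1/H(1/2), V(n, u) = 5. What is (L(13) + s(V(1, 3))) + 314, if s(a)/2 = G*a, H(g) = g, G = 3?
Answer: 346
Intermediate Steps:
s(a) = 6*a (s(a) = 2*(3*a) = 6*a)
L(X) = 2 (L(X) = 1/(1/2) = 2)
(L(13) + s(V(1, 3))) + 314 = (2 + 6*5) + 314 = (2 + 30) + 314 = 32 + 314 = 346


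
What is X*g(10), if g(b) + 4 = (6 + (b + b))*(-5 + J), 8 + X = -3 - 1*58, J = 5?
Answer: 276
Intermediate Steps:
X = -69 (X = -8 + (-3 - 1*58) = -8 + (-3 - 58) = -8 - 61 = -69)
g(b) = -4 (g(b) = -4 + (6 + (b + b))*(-5 + 5) = -4 + (6 + 2*b)*0 = -4 + 0 = -4)
X*g(10) = -69*(-4) = 276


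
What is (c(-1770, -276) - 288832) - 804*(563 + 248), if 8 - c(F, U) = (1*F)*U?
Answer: -1429388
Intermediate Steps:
c(F, U) = 8 - F*U (c(F, U) = 8 - 1*F*U = 8 - F*U)
(c(-1770, -276) - 288832) - 804*(563 + 248) = ((8 - 1*(-1770)*(-276)) - 288832) - 804*(563 + 248) = ((8 - 488520) - 288832) - 804*811 = (-488512 - 288832) - 652044 = -777344 - 652044 = -1429388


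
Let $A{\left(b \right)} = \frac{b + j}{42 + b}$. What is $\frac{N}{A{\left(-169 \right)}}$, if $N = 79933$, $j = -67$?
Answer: $\frac{10151491}{236} \approx 43015.0$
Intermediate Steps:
$A{\left(b \right)} = \frac{-67 + b}{42 + b}$ ($A{\left(b \right)} = \frac{b - 67}{42 + b} = \frac{-67 + b}{42 + b}$)
$\frac{N}{A{\left(-169 \right)}} = \frac{79933}{\frac{1}{42 - 169} \left(-67 - 169\right)} = \frac{79933}{\frac{1}{-127} \left(-236\right)} = \frac{79933}{\left(- \frac{1}{127}\right) \left(-236\right)} = \frac{79933}{\frac{236}{127}} = 79933 \cdot \frac{127}{236} = \frac{10151491}{236}$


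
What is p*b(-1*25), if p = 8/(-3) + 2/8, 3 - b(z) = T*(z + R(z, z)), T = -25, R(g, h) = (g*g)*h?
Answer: 11346163/12 ≈ 9.4551e+5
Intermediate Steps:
R(g, h) = h*g**2 (R(g, h) = g**2*h = h*g**2)
b(z) = 3 + 25*z + 25*z**3 (b(z) = 3 - (-25)*(z + z*z**2) = 3 - (-25)*(z + z**3) = 3 - (-25*z - 25*z**3) = 3 + (25*z + 25*z**3) = 3 + 25*z + 25*z**3)
p = -29/12 (p = 8*(-1/3) + 2*(1/8) = -8/3 + 1/4 = -29/12 ≈ -2.4167)
p*b(-1*25) = -29*(3 + 25*(-1*25) + 25*(-1*25)**3)/12 = -29*(3 + 25*(-25) + 25*(-25)**3)/12 = -29*(3 - 625 + 25*(-15625))/12 = -29*(3 - 625 - 390625)/12 = -29/12*(-391247) = 11346163/12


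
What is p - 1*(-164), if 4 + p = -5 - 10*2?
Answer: 135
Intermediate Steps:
p = -29 (p = -4 + (-5 - 10*2) = -4 + (-5 - 20) = -4 - 25 = -29)
p - 1*(-164) = -29 - 1*(-164) = -29 + 164 = 135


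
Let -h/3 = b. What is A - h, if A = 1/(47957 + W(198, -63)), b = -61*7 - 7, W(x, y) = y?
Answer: -62357987/47894 ≈ -1302.0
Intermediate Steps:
b = -434 (b = -427 - 7 = -434)
h = 1302 (h = -3*(-434) = 1302)
A = 1/47894 (A = 1/(47957 - 63) = 1/47894 ≈ 2.0879e-5)
A - h = 1/47894 - 1*1302 = 1/47894 - 1302 = -62357987/47894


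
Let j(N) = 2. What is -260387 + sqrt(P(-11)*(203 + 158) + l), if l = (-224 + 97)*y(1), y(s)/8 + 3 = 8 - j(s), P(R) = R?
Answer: -260387 + I*sqrt(7019) ≈ -2.6039e+5 + 83.779*I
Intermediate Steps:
y(s) = 24 (y(s) = -24 + 8*(8 - 1*2) = -24 + 8*(8 - 2) = -24 + 8*6 = -24 + 48 = 24)
l = -3048 (l = (-224 + 97)*24 = -127*24 = -3048)
-260387 + sqrt(P(-11)*(203 + 158) + l) = -260387 + sqrt(-11*(203 + 158) - 3048) = -260387 + sqrt(-11*361 - 3048) = -260387 + sqrt(-3971 - 3048) = -260387 + sqrt(-7019) = -260387 + I*sqrt(7019)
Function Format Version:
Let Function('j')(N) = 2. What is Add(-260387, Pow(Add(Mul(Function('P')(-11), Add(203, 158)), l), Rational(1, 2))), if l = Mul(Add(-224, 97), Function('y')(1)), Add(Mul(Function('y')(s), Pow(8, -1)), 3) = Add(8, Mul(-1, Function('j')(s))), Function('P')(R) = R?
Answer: Add(-260387, Mul(I, Pow(7019, Rational(1, 2)))) ≈ Add(-2.6039e+5, Mul(83.779, I))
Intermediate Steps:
Function('y')(s) = 24 (Function('y')(s) = Add(-24, Mul(8, Add(8, Mul(-1, 2)))) = Add(-24, Mul(8, Add(8, -2))) = Add(-24, Mul(8, 6)) = Add(-24, 48) = 24)
l = -3048 (l = Mul(Add(-224, 97), 24) = Mul(-127, 24) = -3048)
Add(-260387, Pow(Add(Mul(Function('P')(-11), Add(203, 158)), l), Rational(1, 2))) = Add(-260387, Pow(Add(Mul(-11, Add(203, 158)), -3048), Rational(1, 2))) = Add(-260387, Pow(Add(Mul(-11, 361), -3048), Rational(1, 2))) = Add(-260387, Pow(Add(-3971, -3048), Rational(1, 2))) = Add(-260387, Pow(-7019, Rational(1, 2))) = Add(-260387, Mul(I, Pow(7019, Rational(1, 2))))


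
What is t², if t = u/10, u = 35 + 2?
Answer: 1369/100 ≈ 13.690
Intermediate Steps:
u = 37
t = 37/10 ≈ 3.7000
t² = (37/10)² = 1369/100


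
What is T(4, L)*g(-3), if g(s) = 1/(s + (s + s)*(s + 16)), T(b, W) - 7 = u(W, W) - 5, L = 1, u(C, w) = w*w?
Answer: -1/27 ≈ -0.037037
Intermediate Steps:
u(C, w) = w²
T(b, W) = 2 + W² (T(b, W) = 7 + (W² - 5) = 7 + (-5 + W²) = 2 + W²)
g(s) = 1/(s + 2*s*(16 + s)) (g(s) = 1/(s + (2*s)*(16 + s)) = 1/(s + 2*s*(16 + s)))
T(4, L)*g(-3) = (2 + 1²)*(1/((-3)*(33 + 2*(-3)))) = (2 + 1)*(-1/(3*(33 - 6))) = 3*(-⅓/27) = 3*(-⅓*1/27) = 3*(-1/81) = -1/27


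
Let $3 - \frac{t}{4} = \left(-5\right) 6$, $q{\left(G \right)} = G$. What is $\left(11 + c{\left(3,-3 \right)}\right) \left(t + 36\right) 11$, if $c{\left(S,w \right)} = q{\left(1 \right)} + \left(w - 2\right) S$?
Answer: $-5544$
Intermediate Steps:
$t = 132$ ($t = 12 - 4 \left(\left(-5\right) 6\right) = 12 - -120 = 12 + 120 = 132$)
$c{\left(S,w \right)} = 1 + S \left(-2 + w\right)$ ($c{\left(S,w \right)} = 1 + \left(w - 2\right) S = 1 + \left(-2 + w\right) S = 1 + S \left(-2 + w\right)$)
$\left(11 + c{\left(3,-3 \right)}\right) \left(t + 36\right) 11 = \left(11 + \left(1 - 6 + 3 \left(-3\right)\right)\right) \left(132 + 36\right) 11 = \left(11 - 14\right) 168 \cdot 11 = \left(-3\right) 168 \cdot 11 = \left(-504\right) 11 = -5544$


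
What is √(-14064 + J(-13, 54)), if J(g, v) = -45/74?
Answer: I*√77017794/74 ≈ 118.59*I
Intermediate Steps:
J(g, v) = -45/74 (J(g, v) = -45*1/74 = -45/74)
√(-14064 + J(-13, 54)) = √(-14064 - 45/74) = √(-1040781/74) = I*√77017794/74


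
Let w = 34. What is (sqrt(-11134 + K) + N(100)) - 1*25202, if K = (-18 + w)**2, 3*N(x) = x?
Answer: -75506/3 + 7*I*sqrt(222) ≈ -25169.0 + 104.3*I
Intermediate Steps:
N(x) = x/3
K = 256 (K = (-18 + 34)**2 = 16**2 = 256)
(sqrt(-11134 + K) + N(100)) - 1*25202 = (sqrt(-11134 + 256) + (1/3)*100) - 1*25202 = (sqrt(-10878) + 100/3) - 25202 = (7*I*sqrt(222) + 100/3) - 25202 = (100/3 + 7*I*sqrt(222)) - 25202 = -75506/3 + 7*I*sqrt(222)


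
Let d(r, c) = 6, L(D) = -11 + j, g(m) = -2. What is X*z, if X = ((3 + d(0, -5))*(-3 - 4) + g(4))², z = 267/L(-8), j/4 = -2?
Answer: -1128075/19 ≈ -59372.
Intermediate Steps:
j = -8 (j = 4*(-2) = -8)
L(D) = -19 (L(D) = -11 - 8 = -19)
z = -267/19 (z = 267/(-19) = 267*(-1/19) = -267/19 ≈ -14.053)
X = 4225 (X = ((3 + 6)*(-3 - 4) - 2)² = (9*(-7) - 2)² = (-63 - 2)² = (-65)² = 4225)
X*z = 4225*(-267/19) = -1128075/19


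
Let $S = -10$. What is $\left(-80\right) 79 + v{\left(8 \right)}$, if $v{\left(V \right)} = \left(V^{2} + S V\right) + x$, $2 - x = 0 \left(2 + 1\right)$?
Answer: $-6334$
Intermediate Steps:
$x = 2$ ($x = 2 - 0 \left(2 + 1\right) = 2 - 0 \cdot 3 = 2 - 0 = 2 + 0 = 2$)
$v{\left(V \right)} = 2 + V^{2} - 10 V$ ($v{\left(V \right)} = \left(V^{2} - 10 V\right) + 2 = 2 + V^{2} - 10 V$)
$\left(-80\right) 79 + v{\left(8 \right)} = \left(-80\right) 79 + \left(2 + 8^{2} - 80\right) = -6320 + \left(2 + 64 - 80\right) = -6320 - 14 = -6334$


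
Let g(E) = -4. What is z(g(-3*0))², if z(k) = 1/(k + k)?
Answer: 1/64 ≈ 0.015625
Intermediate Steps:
z(k) = 1/(2*k)
z(g(-3*0))² = ((½)/(-4))² = ((½)*(-¼))² = (-⅛)² = 1/64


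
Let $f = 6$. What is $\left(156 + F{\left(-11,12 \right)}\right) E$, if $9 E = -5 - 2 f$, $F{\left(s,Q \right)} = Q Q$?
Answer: $- \frac{1700}{3} \approx -566.67$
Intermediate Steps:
$F{\left(s,Q \right)} = Q^{2}$
$E = - \frac{17}{9}$ ($E = \frac{-5 - 12}{9} = \frac{1}{9} \left(-17\right) = - \frac{17}{9} \approx -1.8889$)
$\left(156 + F{\left(-11,12 \right)}\right) E = \left(156 + 12^{2}\right) \left(- \frac{17}{9}\right) = \left(156 + 144\right) \left(- \frac{17}{9}\right) = 300 \left(- \frac{17}{9}\right) = - \frac{1700}{3}$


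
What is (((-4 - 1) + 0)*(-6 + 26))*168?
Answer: -16800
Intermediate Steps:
(((-4 - 1) + 0)*(-6 + 26))*168 = ((-5 + 0)*20)*168 = -5*20*168 = -100*168 = -16800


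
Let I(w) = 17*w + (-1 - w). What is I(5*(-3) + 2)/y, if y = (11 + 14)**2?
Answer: -209/625 ≈ -0.33440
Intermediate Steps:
y = 625 (y = 25**2 = 625)
I(w) = -1 + 16*w
I(5*(-3) + 2)/y = (-1 + 16*(5*(-3) + 2))/625 = (-1 + 16*(-15 + 2))*(1/625) = (-1 + 16*(-13))*(1/625) = (-1 - 208)*(1/625) = -209*1/625 = -209/625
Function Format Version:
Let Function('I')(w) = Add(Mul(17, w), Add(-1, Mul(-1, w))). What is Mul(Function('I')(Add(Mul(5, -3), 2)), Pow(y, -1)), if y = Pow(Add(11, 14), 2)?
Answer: Rational(-209, 625) ≈ -0.33440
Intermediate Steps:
y = 625 (y = Pow(25, 2) = 625)
Function('I')(w) = Add(-1, Mul(16, w))
Mul(Function('I')(Add(Mul(5, -3), 2)), Pow(y, -1)) = Mul(Add(-1, Mul(16, Add(Mul(5, -3), 2))), Pow(625, -1)) = Mul(Add(-1, Mul(16, Add(-15, 2))), Rational(1, 625)) = Mul(Add(-1, Mul(16, -13)), Rational(1, 625)) = Mul(Add(-1, -208), Rational(1, 625)) = Mul(-209, Rational(1, 625)) = Rational(-209, 625)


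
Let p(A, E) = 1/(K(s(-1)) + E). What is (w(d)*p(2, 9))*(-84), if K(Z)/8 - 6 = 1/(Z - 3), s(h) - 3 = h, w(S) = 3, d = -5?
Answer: -36/7 ≈ -5.1429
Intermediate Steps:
s(h) = 3 + h
K(Z) = 48 + 8/(-3 + Z) (K(Z) = 48 + 8/(Z - 3) = 48 + 8/(-3 + Z))
p(A, E) = 1/(40 + E) (p(A, E) = 1/(8*(-17 + 6*(3 - 1))/(-3 + (3 - 1)) + E) = 1/(8*(-17 + 6*2)/(-3 + 2) + E) = 1/(8*(-17 + 12)/(-1) + E) = 1/(8*(-1)*(-5) + E) = 1/(40 + E))
(w(d)*p(2, 9))*(-84) = (3/(40 + 9))*(-84) = (3/49)*(-84) = -36/7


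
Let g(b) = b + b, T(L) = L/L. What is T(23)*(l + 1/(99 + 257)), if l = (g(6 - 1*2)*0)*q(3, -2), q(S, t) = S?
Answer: 1/356 ≈ 0.0028090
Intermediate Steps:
T(L) = 1
g(b) = 2*b
l = 0 (l = ((2*(6 - 1*2))*0)*3 = ((2*(6 - 2))*0)*3 = ((2*4)*0)*3 = (8*0)*3 = 0*3 = 0)
T(23)*(l + 1/(99 + 257)) = 1*(0 + 1/(99 + 257)) = 1*(0 + 1/356) = 1*(1/356) = 1/356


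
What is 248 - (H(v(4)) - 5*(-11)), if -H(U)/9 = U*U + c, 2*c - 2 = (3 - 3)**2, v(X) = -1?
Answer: 211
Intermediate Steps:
c = 1 (c = 1 + (3 - 3)**2/2 = 1 + (1/2)*0**2 = 1 + (1/2)*0 = 1 + 0 = 1)
H(U) = -9 - 9*U**2 (H(U) = -9*(U*U + 1) = -9*(U**2 + 1) = -9*(1 + U**2) = -9 - 9*U**2)
248 - (H(v(4)) - 5*(-11)) = 248 - ((-9 - 9*(-1)**2) - 5*(-11)) = 248 - ((-9 - 9*1) + 55) = 248 - ((-9 - 9) + 55) = 248 - (-18 + 55) = 248 - 1*37 = 248 - 37 = 211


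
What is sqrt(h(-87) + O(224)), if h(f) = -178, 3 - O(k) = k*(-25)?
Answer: 5*sqrt(217) ≈ 73.655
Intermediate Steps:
O(k) = 3 + 25*k (O(k) = 3 - k*(-25) = 3 - (-25)*k = 3 + 25*k)
sqrt(h(-87) + O(224)) = sqrt(-178 + (3 + 25*224)) = sqrt(-178 + (3 + 5600)) = sqrt(-178 + 5603) = sqrt(5425) = 5*sqrt(217)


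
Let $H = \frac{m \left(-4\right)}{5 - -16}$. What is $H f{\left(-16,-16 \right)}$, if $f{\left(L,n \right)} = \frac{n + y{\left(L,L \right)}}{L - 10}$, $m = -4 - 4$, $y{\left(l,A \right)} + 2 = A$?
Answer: $\frac{544}{273} \approx 1.9927$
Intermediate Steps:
$y{\left(l,A \right)} = -2 + A$
$m = -8$ ($m = -4 - 4 = -8$)
$f{\left(L,n \right)} = \frac{-2 + L + n}{-10 + L}$ ($f{\left(L,n \right)} = \frac{n + \left(-2 + L\right)}{L - 10} = \frac{-2 + L + n}{-10 + L}$)
$H = \frac{32}{21}$ ($H = \frac{\left(-8\right) \left(-4\right)}{5 - -16} = \frac{32}{5 + 16} = \frac{32}{21} \approx 1.5238$)
$H f{\left(-16,-16 \right)} = \frac{32 \frac{-2 - 16 - 16}{-10 - 16}}{21} = \frac{32 \frac{1}{-26} \left(-34\right)}{21} = \frac{32 \left(\left(- \frac{1}{26}\right) \left(-34\right)\right)}{21} = \frac{32}{21} \cdot \frac{17}{13} = \frac{544}{273}$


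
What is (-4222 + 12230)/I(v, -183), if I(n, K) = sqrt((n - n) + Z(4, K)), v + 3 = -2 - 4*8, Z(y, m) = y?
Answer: 4004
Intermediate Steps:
v = -37 (v = -3 + (-2 - 4*8) = -3 + (-2 - 32) = -3 - 34 = -37)
I(n, K) = 2 (I(n, K) = sqrt((n - n) + 4) = sqrt(0 + 4) = sqrt(4) = 2)
(-4222 + 12230)/I(v, -183) = (-4222 + 12230)/2 = 8008*(1/2) = 4004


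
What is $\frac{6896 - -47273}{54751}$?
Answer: $\frac{54169}{54751} \approx 0.98937$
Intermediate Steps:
$\frac{6896 - -47273}{54751} = \left(6896 + 47273\right) \frac{1}{54751} = 54169 \cdot \frac{1}{54751} = \frac{54169}{54751}$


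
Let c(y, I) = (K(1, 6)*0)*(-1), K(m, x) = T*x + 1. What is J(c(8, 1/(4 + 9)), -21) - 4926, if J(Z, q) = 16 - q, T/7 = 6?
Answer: -4889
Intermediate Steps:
T = 42 (T = 7*6 = 42)
K(m, x) = 1 + 42*x (K(m, x) = 42*x + 1 = 1 + 42*x)
c(y, I) = 0 (c(y, I) = ((1 + 42*6)*0)*(-1) = ((1 + 252)*0)*(-1) = (253*0)*(-1) = 0*(-1) = 0)
J(c(8, 1/(4 + 9)), -21) - 4926 = (16 - 1*(-21)) - 4926 = (16 + 21) - 4926 = 37 - 4926 = -4889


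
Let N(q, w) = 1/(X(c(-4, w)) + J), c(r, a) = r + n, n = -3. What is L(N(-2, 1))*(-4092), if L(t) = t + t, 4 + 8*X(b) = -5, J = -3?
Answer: 1984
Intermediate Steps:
c(r, a) = -3 + r (c(r, a) = r - 3 = -3 + r)
X(b) = -9/8 (X(b) = -½ + (⅛)*(-5) = -½ - 5/8 = -9/8)
N(q, w) = -8/33 (N(q, w) = 1/(-9/8 - 3) = 1/(-33/8) = -8/33)
L(t) = 2*t
L(N(-2, 1))*(-4092) = (2*(-8/33))*(-4092) = -16/33*(-4092) = 1984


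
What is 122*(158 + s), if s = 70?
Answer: 27816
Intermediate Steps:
122*(158 + s) = 122*(158 + 70) = 122*228 = 27816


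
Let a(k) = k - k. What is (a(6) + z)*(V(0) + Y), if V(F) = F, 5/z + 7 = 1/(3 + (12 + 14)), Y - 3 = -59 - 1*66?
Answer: 8845/101 ≈ 87.574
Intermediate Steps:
a(k) = 0
Y = -122 (Y = 3 + (-59 - 1*66) = 3 + (-59 - 66) = 3 - 125 = -122)
z = -145/202 (z = 5/(-7 + 1/(3 + (12 + 14))) = 5/(-7 + 1/(3 + 26)) = 5/(-7 + 1/29) = 5/(-202/29) = 5*(-29/202) = -145/202 ≈ -0.71782)
(a(6) + z)*(V(0) + Y) = (0 - 145/202)*(0 - 122) = -145/202*(-122) = 8845/101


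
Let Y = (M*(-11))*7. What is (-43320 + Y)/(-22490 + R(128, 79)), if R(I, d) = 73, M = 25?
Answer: 45245/22417 ≈ 2.0183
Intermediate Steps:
Y = -1925 (Y = (25*(-11))*7 = -275*7 = -1925)
(-43320 + Y)/(-22490 + R(128, 79)) = (-43320 - 1925)/(-22490 + 73) = -45245/(-22417) = -45245*(-1/22417) = 45245/22417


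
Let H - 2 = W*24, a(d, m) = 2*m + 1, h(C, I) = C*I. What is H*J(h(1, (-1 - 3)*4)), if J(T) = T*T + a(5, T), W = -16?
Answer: -85950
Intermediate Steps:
a(d, m) = 1 + 2*m
J(T) = 1 + T**2 + 2*T (J(T) = T*T + (1 + 2*T) = T**2 + (1 + 2*T) = 1 + T**2 + 2*T)
H = -382 (H = 2 - 16*24 = 2 - 384 = -382)
H*J(h(1, (-1 - 3)*4)) = -382*(1 + (1*((-1 - 3)*4))**2 + 2*(1*((-1 - 3)*4))) = -382*(1 + (1*(-4*4))**2 + 2*(1*(-4*4))) = -382*(1 + (1*(-16))**2 + 2*(1*(-16))) = -382*(1 + (-16)**2 + 2*(-16)) = -382*(1 + 256 - 32) = -382*225 = -85950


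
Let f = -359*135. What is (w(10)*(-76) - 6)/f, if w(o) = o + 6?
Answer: 1222/48465 ≈ 0.025214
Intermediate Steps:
w(o) = 6 + o
f = -48465
(w(10)*(-76) - 6)/f = ((6 + 10)*(-76) - 6)/(-48465) = (16*(-76) - 6)*(-1/48465) = (-1216 - 6)*(-1/48465) = -1222*(-1/48465) = 1222/48465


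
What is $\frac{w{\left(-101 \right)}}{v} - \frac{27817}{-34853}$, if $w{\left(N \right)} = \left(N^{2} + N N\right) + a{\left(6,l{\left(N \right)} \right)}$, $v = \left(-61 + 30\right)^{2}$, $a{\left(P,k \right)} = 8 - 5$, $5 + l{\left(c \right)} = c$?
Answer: $\frac{737907602}{33493733} \approx 22.031$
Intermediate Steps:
$l{\left(c \right)} = -5 + c$
$a{\left(P,k \right)} = 3$ ($a{\left(P,k \right)} = 8 - 5 = 3$)
$v = 961$ ($v = \left(-31\right)^{2} = 961$)
$w{\left(N \right)} = 3 + 2 N^{2}$ ($w{\left(N \right)} = \left(N^{2} + N N\right) + 3 = \left(N^{2} + N^{2}\right) + 3 = 2 N^{2} + 3 = 3 + 2 N^{2}$)
$\frac{w{\left(-101 \right)}}{v} - \frac{27817}{-34853} = \frac{3 + 2 \left(-101\right)^{2}}{961} - \frac{27817}{-34853} = \left(3 + 2 \cdot 10201\right) \frac{1}{961} - - \frac{27817}{34853} = \left(3 + 20402\right) \frac{1}{961} + \frac{27817}{34853} = 20405 \cdot \frac{1}{961} + \frac{27817}{34853} = \frac{20405}{961} + \frac{27817}{34853} = \frac{737907602}{33493733}$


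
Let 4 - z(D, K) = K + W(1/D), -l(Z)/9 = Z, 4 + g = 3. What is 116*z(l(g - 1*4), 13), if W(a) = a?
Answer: -47096/45 ≈ -1046.6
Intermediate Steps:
g = -1 (g = -4 + 3 = -1)
l(Z) = -9*Z
z(D, K) = 4 - K - 1/D (z(D, K) = 4 - (K + 1/D) = 4 + (-K - 1/D) = 4 - K - 1/D)
116*z(l(g - 1*4), 13) = 116*(4 - 1*13 - 1/((-9*(-1 - 1*4)))) = 116*(4 - 13 - 1/((-9*(-1 - 4)))) = 116*(4 - 13 - 1/((-9*(-5)))) = 116*(4 - 13 - 1/45) = 116*(-406/45) = -47096/45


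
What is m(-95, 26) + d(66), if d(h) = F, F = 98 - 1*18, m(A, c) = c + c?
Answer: 132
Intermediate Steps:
m(A, c) = 2*c
F = 80 (F = 98 - 18 = 80)
d(h) = 80
m(-95, 26) + d(66) = 2*26 + 80 = 52 + 80 = 132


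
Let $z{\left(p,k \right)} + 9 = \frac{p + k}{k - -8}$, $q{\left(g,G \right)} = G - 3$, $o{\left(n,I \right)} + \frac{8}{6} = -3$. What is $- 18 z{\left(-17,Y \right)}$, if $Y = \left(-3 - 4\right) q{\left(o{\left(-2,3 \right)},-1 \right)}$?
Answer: $\frac{313}{2} \approx 156.5$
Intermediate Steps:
$o{\left(n,I \right)} = - \frac{13}{3}$ ($o{\left(n,I \right)} = - \frac{4}{3} - 3 = - \frac{13}{3}$)
$q{\left(g,G \right)} = -3 + G$
$Y = 28$ ($Y = \left(-3 - 4\right) \left(-3 - 1\right) = \left(-7\right) \left(-4\right) = 28$)
$z{\left(p,k \right)} = -9 + \frac{k + p}{8 + k}$ ($z{\left(p,k \right)} = -9 + \frac{p + k}{k - -8} = -9 + \frac{k + p}{k + 8} = -9 + \frac{k + p}{8 + k}$)
$- 18 z{\left(-17,Y \right)} = - 18 \frac{-72 - 17 - 224}{8 + 28} = - 18 \frac{-72 - 17 - 224}{36} = - 18 \cdot \frac{1}{36} \left(-313\right) = \left(-18\right) \left(- \frac{313}{36}\right) = \frac{313}{2}$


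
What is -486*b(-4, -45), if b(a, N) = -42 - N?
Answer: -1458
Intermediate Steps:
-486*b(-4, -45) = -486*(-42 - 1*(-45)) = -486*(-42 + 45) = -486*3 = -1458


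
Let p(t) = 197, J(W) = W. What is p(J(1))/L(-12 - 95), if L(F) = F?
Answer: -197/107 ≈ -1.8411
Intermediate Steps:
p(J(1))/L(-12 - 95) = 197/(-12 - 95) = 197/(-107) = 197*(-1/107) = -197/107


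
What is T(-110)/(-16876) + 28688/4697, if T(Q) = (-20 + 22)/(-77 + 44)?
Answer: 726208459/118899858 ≈ 6.1077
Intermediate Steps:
T(Q) = -2/33 (T(Q) = 2/(-33) = 2*(-1/33) = -2/33)
T(-110)/(-16876) + 28688/4697 = -2/33/(-16876) + 28688/4697 = -2/33*(-1/16876) + 28688*(1/4697) = 1/278454 + 2608/427 = 726208459/118899858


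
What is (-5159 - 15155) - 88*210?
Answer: -38794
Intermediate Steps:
(-5159 - 15155) - 88*210 = -20314 - 18480 = -38794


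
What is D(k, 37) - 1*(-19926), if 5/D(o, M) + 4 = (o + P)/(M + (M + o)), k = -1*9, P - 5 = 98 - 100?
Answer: 5299991/266 ≈ 19925.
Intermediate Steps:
P = 3 (P = 5 + (98 - 100) = 5 - 2 = 3)
k = -9
D(o, M) = 5/(-4 + (3 + o)/(o + 2*M)) (D(o, M) = 5/(-4 + (o + 3)/(M + (M + o))) = 5/(-4 + (3 + o)/(o + 2*M)))
D(k, 37) - 1*(-19926) = 5*(-1*(-9) - 2*37)/(-3 + 3*(-9) + 8*37) - 1*(-19926) = 5*(9 - 74)/(-3 - 27 + 296) + 19926 = 5*(-65)/266 + 19926 = 5*(1/266)*(-65) + 19926 = -325/266 + 19926 = 5299991/266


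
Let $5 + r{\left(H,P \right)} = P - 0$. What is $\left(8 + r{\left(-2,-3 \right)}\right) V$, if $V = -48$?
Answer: $0$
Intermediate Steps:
$r{\left(H,P \right)} = -5 + P$ ($r{\left(H,P \right)} = -5 + \left(P - 0\right) = -5 + \left(P + 0\right) = -5 + P$)
$\left(8 + r{\left(-2,-3 \right)}\right) V = \left(8 - 8\right) \left(-48\right) = 0 \left(-48\right) = 0$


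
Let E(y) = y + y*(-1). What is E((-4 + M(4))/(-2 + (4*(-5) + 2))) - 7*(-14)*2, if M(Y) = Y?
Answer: 196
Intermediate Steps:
E(y) = 0 (E(y) = y - y = 0)
E((-4 + M(4))/(-2 + (4*(-5) + 2))) - 7*(-14)*2 = 0 - 7*(-14)*2 = 0 + 98*2 = 0 + 196 = 196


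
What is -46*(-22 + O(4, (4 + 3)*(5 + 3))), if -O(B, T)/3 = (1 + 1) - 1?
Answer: 1150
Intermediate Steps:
O(B, T) = -3 (O(B, T) = -3*((1 + 1) - 1) = -3*(2 - 1) = -3*1 = -3)
-46*(-22 + O(4, (4 + 3)*(5 + 3))) = -46*(-22 - 3) = -46*(-25) = 1150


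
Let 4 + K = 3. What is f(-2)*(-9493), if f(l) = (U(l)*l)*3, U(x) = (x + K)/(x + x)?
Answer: 85437/2 ≈ 42719.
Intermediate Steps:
K = -1 (K = -4 + 3 = -1)
U(x) = (-1 + x)/(2*x) (U(x) = (x - 1)/(x + x) = (-1 + x)/((2*x)) = (-1 + x)*(1/(2*x)) = (-1 + x)/(2*x))
f(l) = -3/2 + 3*l/2 (f(l) = (((-1 + l)/(2*l))*l)*3 = (-½ + l/2)*3 = -3/2 + 3*l/2)
f(-2)*(-9493) = (-3/2 + (3/2)*(-2))*(-9493) = (-3/2 - 3)*(-9493) = -9/2*(-9493) = 85437/2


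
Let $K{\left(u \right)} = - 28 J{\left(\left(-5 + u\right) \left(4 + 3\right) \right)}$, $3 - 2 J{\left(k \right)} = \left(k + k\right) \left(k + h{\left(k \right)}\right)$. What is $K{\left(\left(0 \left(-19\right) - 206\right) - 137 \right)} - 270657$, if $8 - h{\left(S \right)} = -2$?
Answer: $165201909$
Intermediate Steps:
$h{\left(S \right)} = 10$ ($h{\left(S \right)} = 8 - -2 = 8 + 2 = 10$)
$J{\left(k \right)} = \frac{3}{2} - k \left(10 + k\right)$ ($J{\left(k \right)} = \frac{3}{2} - \frac{\left(k + k\right) \left(k + 10\right)}{2} = \frac{3}{2} - \frac{2 k \left(10 + k\right)}{2} = \frac{3}{2} - k \left(10 + k\right)$)
$K{\left(u \right)} = -9842 + 28 \left(-35 + 7 u\right)^{2} + 1960 u$ ($K{\left(u \right)} = - 28 \left(\frac{3}{2} - \left(\left(-5 + u\right) \left(4 + 3\right)\right)^{2} - 10 \left(-5 + u\right) \left(4 + 3\right)\right) = - 28 \left(\frac{3}{2} - \left(\left(-5 + u\right) 7\right)^{2} - 10 \left(-5 + u\right) 7\right) = - 28 \left(\frac{3}{2} - \left(-35 + 7 u\right)^{2} - 10 \left(-35 + 7 u\right)\right) = - 28 \left(\frac{3}{2} - \left(-35 + 7 u\right)^{2} - \left(-350 + 70 u\right)\right) = - 28 \left(\frac{703}{2} - \left(-35 + 7 u\right)^{2} - 70 u\right) = -9842 + 28 \left(-35 + 7 u\right)^{2} + 1960 u$)
$K{\left(\left(0 \left(-19\right) - 206\right) - 137 \right)} - 270657 = \left(24458 - 11760 \left(\left(0 \left(-19\right) - 206\right) - 137\right) + 1372 \left(\left(0 \left(-19\right) - 206\right) - 137\right)^{2}\right) - 270657 = \left(24458 - 11760 \left(\left(0 - 206\right) - 137\right) + 1372 \left(\left(0 - 206\right) - 137\right)^{2}\right) - 270657 = \left(24458 - 11760 \left(-206 - 137\right) + 1372 \left(-206 - 137\right)^{2}\right) - 270657 = \left(24458 - -4033680 + 1372 \left(-343\right)^{2}\right) - 270657 = \left(24458 + 4033680 + 1372 \cdot 117649\right) - 270657 = \left(24458 + 4033680 + 161414428\right) - 270657 = 165472566 - 270657 = 165201909$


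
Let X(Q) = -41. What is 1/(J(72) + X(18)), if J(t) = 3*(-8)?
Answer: -1/65 ≈ -0.015385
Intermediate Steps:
J(t) = -24
1/(J(72) + X(18)) = 1/(-24 - 41) = 1/(-65) = -1/65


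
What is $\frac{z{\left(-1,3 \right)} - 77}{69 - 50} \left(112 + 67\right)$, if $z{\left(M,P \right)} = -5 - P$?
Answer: $- \frac{15215}{19} \approx -800.79$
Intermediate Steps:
$\frac{z{\left(-1,3 \right)} - 77}{69 - 50} \left(112 + 67\right) = \frac{\left(-5 - 3\right) - 77}{69 - 50} \left(112 + 67\right) = \frac{\left(-5 - 3\right) - 77}{19} \cdot 179 = \left(-8 - 77\right) \frac{1}{19} \cdot 179 = \left(-85\right) \frac{1}{19} \cdot 179 = \left(- \frac{85}{19}\right) 179 = - \frac{15215}{19}$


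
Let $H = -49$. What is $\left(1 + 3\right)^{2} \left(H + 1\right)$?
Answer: $-768$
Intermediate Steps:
$\left(1 + 3\right)^{2} \left(H + 1\right) = \left(1 + 3\right)^{2} \left(-49 + 1\right) = 4^{2} \left(-48\right) = 16 \left(-48\right) = -768$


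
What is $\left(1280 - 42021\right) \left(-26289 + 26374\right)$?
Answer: $-3462985$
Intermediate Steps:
$\left(1280 - 42021\right) \left(-26289 + 26374\right) = \left(-40741\right) 85 = -3462985$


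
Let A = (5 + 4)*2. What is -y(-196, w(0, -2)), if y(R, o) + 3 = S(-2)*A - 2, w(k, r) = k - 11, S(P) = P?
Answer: 41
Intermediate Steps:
A = 18 (A = 9*2 = 18)
w(k, r) = -11 + k
y(R, o) = -41 (y(R, o) = -3 + (-2*18 - 2) = -3 + (-36 - 2) = -3 - 38 = -41)
-y(-196, w(0, -2)) = -1*(-41) = 41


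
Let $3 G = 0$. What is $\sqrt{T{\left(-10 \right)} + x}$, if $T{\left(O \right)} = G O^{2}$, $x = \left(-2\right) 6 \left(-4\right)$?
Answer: $4 \sqrt{3} \approx 6.9282$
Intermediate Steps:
$G = 0$ ($G = \frac{1}{3} \cdot 0 = 0$)
$x = 48$ ($x = \left(-12\right) \left(-4\right) = 48$)
$T{\left(O \right)} = 0$ ($T{\left(O \right)} = 0 O^{2} = 0$)
$\sqrt{T{\left(-10 \right)} + x} = \sqrt{0 + 48} = \sqrt{48} = 4 \sqrt{3}$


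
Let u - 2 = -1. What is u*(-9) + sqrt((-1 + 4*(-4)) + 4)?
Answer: -9 + I*sqrt(13) ≈ -9.0 + 3.6056*I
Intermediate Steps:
u = 1 (u = 2 - 1 = 1)
u*(-9) + sqrt((-1 + 4*(-4)) + 4) = 1*(-9) + sqrt((-1 + 4*(-4)) + 4) = -9 + sqrt((-1 - 16) + 4) = -9 + sqrt(-17 + 4) = -9 + sqrt(-13) = -9 + I*sqrt(13)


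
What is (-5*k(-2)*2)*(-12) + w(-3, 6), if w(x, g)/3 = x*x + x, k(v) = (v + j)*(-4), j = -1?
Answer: 1458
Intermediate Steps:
k(v) = 4 - 4*v (k(v) = (v - 1)*(-4) = (-1 + v)*(-4) = 4 - 4*v)
w(x, g) = 3*x + 3*x**2 (w(x, g) = 3*(x*x + x) = 3*(x**2 + x) = 3*(x + x**2) = 3*x + 3*x**2)
(-5*k(-2)*2)*(-12) + w(-3, 6) = (-5*(4 - 4*(-2))*2)*(-12) + 3*(-3)*(1 - 3) = (-5*(4 + 8)*2)*(-12) + 3*(-3)*(-2) = (-5*12*2)*(-12) + 18 = -60*2*(-12) + 18 = -120*(-12) + 18 = 1440 + 18 = 1458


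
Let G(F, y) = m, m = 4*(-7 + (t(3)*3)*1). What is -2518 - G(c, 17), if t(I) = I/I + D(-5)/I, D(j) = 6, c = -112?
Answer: -2526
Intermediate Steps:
t(I) = 1 + 6/I (t(I) = I/I + 6/I = 1 + 6/I)
m = 8 (m = 4*(-7 + (((6 + 3)/3)*3)*1) = 4*(-7 + (((1/3)*9)*3)*1) = 4*(-7 + (3*3)*1) = 4*(-7 + 9*1) = 4*(-7 + 9) = 4*2 = 8)
G(F, y) = 8
-2518 - G(c, 17) = -2518 - 1*8 = -2518 - 8 = -2526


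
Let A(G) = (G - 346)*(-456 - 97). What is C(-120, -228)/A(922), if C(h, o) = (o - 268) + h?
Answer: 11/5688 ≈ 0.0019339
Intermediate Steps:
C(h, o) = -268 + h + o (C(h, o) = (-268 + o) + h = -268 + h + o)
A(G) = 191338 - 553*G (A(G) = (-346 + G)*(-553) = 191338 - 553*G)
C(-120, -228)/A(922) = (-268 - 120 - 228)/(191338 - 553*922) = -616/(191338 - 509866) = -616/(-318528) = -616*(-1/318528) = 11/5688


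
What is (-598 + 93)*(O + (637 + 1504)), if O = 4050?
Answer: -3126455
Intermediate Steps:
(-598 + 93)*(O + (637 + 1504)) = (-598 + 93)*(4050 + (637 + 1504)) = -505*(4050 + 2141) = -505*6191 = -3126455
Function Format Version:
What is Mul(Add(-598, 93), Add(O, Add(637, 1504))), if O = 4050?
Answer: -3126455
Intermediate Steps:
Mul(Add(-598, 93), Add(O, Add(637, 1504))) = Mul(Add(-598, 93), Add(4050, Add(637, 1504))) = Mul(-505, Add(4050, 2141)) = Mul(-505, 6191) = -3126455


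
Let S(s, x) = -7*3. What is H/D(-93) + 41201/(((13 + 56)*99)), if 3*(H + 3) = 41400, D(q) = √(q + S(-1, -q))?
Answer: 41201/6831 - 4599*I*√114/38 ≈ 6.0315 - 1292.2*I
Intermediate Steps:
S(s, x) = -21
D(q) = √(-21 + q) (D(q) = √(q - 21) = √(-21 + q))
H = 13797 (H = -3 + (⅓)*41400 = -3 + 13800 = 13797)
H/D(-93) + 41201/(((13 + 56)*99)) = 13797/(√(-21 - 93)) + 41201/(((13 + 56)*99)) = 13797/(√(-114)) + 41201/((69*99)) = 13797/((I*√114)) + 41201/6831 = 13797*(-I*√114/114) + 41201*(1/6831) = -4599*I*√114/38 + 41201/6831 = 41201/6831 - 4599*I*√114/38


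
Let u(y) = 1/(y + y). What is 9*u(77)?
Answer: 9/154 ≈ 0.058442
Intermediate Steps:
u(y) = 1/(2*y)
9*u(77) = 9*((½)/77) = 9*((½)*(1/77)) = 9*(1/154) = 9/154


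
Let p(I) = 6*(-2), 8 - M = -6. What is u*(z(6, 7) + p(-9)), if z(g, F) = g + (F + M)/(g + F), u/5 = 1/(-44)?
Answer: 285/572 ≈ 0.49825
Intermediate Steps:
M = 14 (M = 8 - 1*(-6) = 8 + 6 = 14)
p(I) = -12
u = -5/44 (u = 5/(-44) = 5*(-1/44) = -5/44 ≈ -0.11364)
z(g, F) = g + (14 + F)/(F + g) (z(g, F) = g + (F + 14)/(g + F) = g + (14 + F)/(F + g))
u*(z(6, 7) + p(-9)) = -5*((14 + 7 + 6**2 + 7*6)/(7 + 6) - 12)/44 = -5*((14 + 7 + 36 + 42)/13 - 12)/44 = -5*((1/13)*99 - 12)/44 = -5*(99/13 - 12)/44 = -5/44*(-57/13) = 285/572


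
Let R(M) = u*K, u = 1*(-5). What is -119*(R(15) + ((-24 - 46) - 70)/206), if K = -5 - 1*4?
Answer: -543235/103 ≈ -5274.1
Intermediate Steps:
K = -9 (K = -5 - 4 = -9)
u = -5
R(M) = 45 (R(M) = -5*(-9) = 45)
-119*(R(15) + ((-24 - 46) - 70)/206) = -119*(45 + ((-24 - 46) - 70)/206) = -119*(45 + (-70 - 70)*(1/206)) = -119*(45 - 140*1/206) = -119*(45 - 70/103) = -119*4565/103 = -543235/103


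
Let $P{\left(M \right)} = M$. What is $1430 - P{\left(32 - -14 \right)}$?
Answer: $1384$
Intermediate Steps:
$1430 - P{\left(32 - -14 \right)} = 1430 - \left(32 - -14\right) = 1430 - \left(32 + 14\right) = 1430 - 46 = 1384$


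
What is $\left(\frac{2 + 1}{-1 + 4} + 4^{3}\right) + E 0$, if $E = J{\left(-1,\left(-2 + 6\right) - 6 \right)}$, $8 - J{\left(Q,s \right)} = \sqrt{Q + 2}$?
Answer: $65$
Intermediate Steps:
$J{\left(Q,s \right)} = 8 - \sqrt{2 + Q}$ ($J{\left(Q,s \right)} = 8 - \sqrt{Q + 2} = 8 - \sqrt{2 + Q}$)
$E = 7$ ($E = 8 - \sqrt{2 - 1} = 8 - \sqrt{1} = 8 - 1 = 7$)
$\left(\frac{2 + 1}{-1 + 4} + 4^{3}\right) + E 0 = \left(\frac{2 + 1}{-1 + 4} + 4^{3}\right) + 7 \cdot 0 = \left(\frac{3}{3} + 64\right) + 0 = \left(3 \cdot \frac{1}{3} + 64\right) + 0 = \left(1 + 64\right) + 0 = 65 + 0 = 65$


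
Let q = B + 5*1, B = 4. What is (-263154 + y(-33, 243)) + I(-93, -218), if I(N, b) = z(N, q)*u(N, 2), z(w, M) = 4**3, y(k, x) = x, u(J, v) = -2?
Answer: -263039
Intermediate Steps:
q = 9 (q = 4 + 5*1 = 4 + 5 = 9)
z(w, M) = 64
I(N, b) = -128 (I(N, b) = 64*(-2) = -128)
(-263154 + y(-33, 243)) + I(-93, -218) = (-263154 + 243) - 128 = -262911 - 128 = -263039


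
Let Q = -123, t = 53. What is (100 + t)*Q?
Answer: -18819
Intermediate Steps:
(100 + t)*Q = (100 + 53)*(-123) = 153*(-123) = -18819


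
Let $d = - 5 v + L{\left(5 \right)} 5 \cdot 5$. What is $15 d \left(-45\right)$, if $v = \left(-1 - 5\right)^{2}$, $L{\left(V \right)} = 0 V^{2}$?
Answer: $121500$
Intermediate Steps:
$L{\left(V \right)} = 0$
$v = 36$ ($v = \left(-6\right)^{2} = 36$)
$d = -180$ ($d = \left(-5\right) 36 + 0 \cdot 5 \cdot 5 = -180 + 0 \cdot 5 = -180 + 0 = -180$)
$15 d \left(-45\right) = 15 \left(-180\right) \left(-45\right) = \left(-2700\right) \left(-45\right) = 121500$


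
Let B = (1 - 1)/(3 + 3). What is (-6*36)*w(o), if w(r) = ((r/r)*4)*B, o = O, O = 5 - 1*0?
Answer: 0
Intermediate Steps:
B = 0 (B = 0/6 = 0*(⅙) = 0)
O = 5 (O = 5 + 0 = 5)
o = 5
w(r) = 0 (w(r) = ((r/r)*4)*0 = (1*4)*0 = 4*0 = 0)
(-6*36)*w(o) = -6*36*0 = -216*0 = 0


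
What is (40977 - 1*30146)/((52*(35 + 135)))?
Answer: 10831/8840 ≈ 1.2252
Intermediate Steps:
(40977 - 1*30146)/((52*(35 + 135))) = (40977 - 30146)/((52*170)) = 10831/8840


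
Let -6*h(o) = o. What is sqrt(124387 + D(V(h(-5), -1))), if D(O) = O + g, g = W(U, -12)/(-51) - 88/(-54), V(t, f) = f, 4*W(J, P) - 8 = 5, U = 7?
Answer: sqrt(11647154121)/306 ≈ 352.69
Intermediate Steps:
h(o) = -o/6
W(J, P) = 13/4 (W(J, P) = 2 + (1/4)*5 = 2 + 5/4 = 13/4)
g = 2875/1836 (g = (13/4)/(-51) - 88/(-54) = (13/4)*(-1/51) - 88*(-1/54) = -13/204 + 44/27 = 2875/1836 ≈ 1.5659)
D(O) = 2875/1836 + O (D(O) = O + 2875/1836 = 2875/1836 + O)
sqrt(124387 + D(V(h(-5), -1))) = sqrt(124387 + (2875/1836 - 1)) = sqrt(124387 + 1039/1836) = sqrt(228375571/1836) = sqrt(11647154121)/306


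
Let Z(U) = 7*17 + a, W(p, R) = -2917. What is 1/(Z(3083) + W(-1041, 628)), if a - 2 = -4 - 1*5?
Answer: -1/2805 ≈ -0.00035651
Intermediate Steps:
a = -7 (a = 2 + (-4 - 1*5) = 2 + (-4 - 5) = 2 - 9 = -7)
Z(U) = 112 (Z(U) = 7*17 - 7 = 119 - 7 = 112)
1/(Z(3083) + W(-1041, 628)) = 1/(112 - 2917) = 1/(-2805) = -1/2805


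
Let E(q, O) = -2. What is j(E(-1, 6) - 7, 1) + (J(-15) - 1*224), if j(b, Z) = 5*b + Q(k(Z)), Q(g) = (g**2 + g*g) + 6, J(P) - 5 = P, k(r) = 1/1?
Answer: -271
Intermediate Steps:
k(r) = 1
J(P) = 5 + P
Q(g) = 6 + 2*g**2 (Q(g) = (g**2 + g**2) + 6 = 2*g**2 + 6 = 6 + 2*g**2)
j(b, Z) = 8 + 5*b (j(b, Z) = 5*b + (6 + 2*1**2) = 5*b + (6 + 2*1) = 5*b + (6 + 2) = 5*b + 8 = 8 + 5*b)
j(E(-1, 6) - 7, 1) + (J(-15) - 1*224) = (8 + 5*(-2 - 7)) + ((5 - 15) - 1*224) = (8 + 5*(-9)) + (-10 - 224) = (8 - 45) - 234 = -37 - 234 = -271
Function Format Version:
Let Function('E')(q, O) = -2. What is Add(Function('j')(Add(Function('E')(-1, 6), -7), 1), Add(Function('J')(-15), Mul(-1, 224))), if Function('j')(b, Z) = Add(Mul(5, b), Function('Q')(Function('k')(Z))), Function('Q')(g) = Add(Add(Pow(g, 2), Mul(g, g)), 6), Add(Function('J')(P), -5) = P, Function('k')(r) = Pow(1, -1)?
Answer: -271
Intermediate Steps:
Function('k')(r) = 1
Function('J')(P) = Add(5, P)
Function('Q')(g) = Add(6, Mul(2, Pow(g, 2))) (Function('Q')(g) = Add(Add(Pow(g, 2), Pow(g, 2)), 6) = Add(Mul(2, Pow(g, 2)), 6) = Add(6, Mul(2, Pow(g, 2))))
Function('j')(b, Z) = Add(8, Mul(5, b)) (Function('j')(b, Z) = Add(Mul(5, b), Add(6, Mul(2, Pow(1, 2)))) = Add(Mul(5, b), Add(6, Mul(2, 1))) = Add(Mul(5, b), Add(6, 2)) = Add(Mul(5, b), 8) = Add(8, Mul(5, b)))
Add(Function('j')(Add(Function('E')(-1, 6), -7), 1), Add(Function('J')(-15), Mul(-1, 224))) = Add(Add(8, Mul(5, Add(-2, -7))), Add(Add(5, -15), Mul(-1, 224))) = Add(Add(8, Mul(5, -9)), Add(-10, -224)) = Add(Add(8, -45), -234) = Add(-37, -234) = -271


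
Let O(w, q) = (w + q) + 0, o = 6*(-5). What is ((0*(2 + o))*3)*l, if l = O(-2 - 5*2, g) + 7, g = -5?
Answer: 0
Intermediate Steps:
o = -30
O(w, q) = q + w (O(w, q) = (q + w) + 0 = q + w)
l = -10 (l = (-5 + (-2 - 5*2)) + 7 = (-5 + (-2 - 10)) + 7 = (-5 - 12) + 7 = -17 + 7 = -10)
((0*(2 + o))*3)*l = ((0*(2 - 30))*3)*(-10) = ((0*(-28))*3)*(-10) = (0*3)*(-10) = 0*(-10) = 0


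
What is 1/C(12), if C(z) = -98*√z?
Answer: -√3/588 ≈ -0.0029457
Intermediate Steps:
1/C(12) = 1/(-196*√3) = -√3/588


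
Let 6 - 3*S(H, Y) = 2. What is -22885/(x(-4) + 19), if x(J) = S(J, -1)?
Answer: -68655/61 ≈ -1125.5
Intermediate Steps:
S(H, Y) = 4/3 (S(H, Y) = 2 - ⅓*2 = 2 - ⅔ = 4/3)
x(J) = 4/3
-22885/(x(-4) + 19) = -22885/(4/3 + 19) = -22885/61/3 = -22885*3/61 = -68655/61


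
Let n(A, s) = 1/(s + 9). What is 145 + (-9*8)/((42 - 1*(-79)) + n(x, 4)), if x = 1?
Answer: 113647/787 ≈ 144.41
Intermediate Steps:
n(A, s) = 1/(9 + s)
145 + (-9*8)/((42 - 1*(-79)) + n(x, 4)) = 145 + (-9*8)/((42 - 1*(-79)) + 1/(9 + 4)) = 145 - 72/((42 + 79) + 1/13) = 145 - 72/(121 + 1/13) = 145 - 72/(1574/13) = 145 + (13/1574)*(-72) = 145 - 468/787 = 113647/787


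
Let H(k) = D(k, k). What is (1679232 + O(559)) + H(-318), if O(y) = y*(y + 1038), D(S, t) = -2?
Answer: 2571953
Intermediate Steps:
O(y) = y*(1038 + y)
H(k) = -2
(1679232 + O(559)) + H(-318) = (1679232 + 559*(1038 + 559)) - 2 = (1679232 + 559*1597) - 2 = (1679232 + 892723) - 2 = 2571955 - 2 = 2571953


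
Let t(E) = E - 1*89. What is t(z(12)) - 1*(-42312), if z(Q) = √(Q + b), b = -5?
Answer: 42223 + √7 ≈ 42226.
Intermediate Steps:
z(Q) = √(-5 + Q) (z(Q) = √(Q - 5) = √(-5 + Q))
t(E) = -89 + E (t(E) = E - 89 = -89 + E)
t(z(12)) - 1*(-42312) = (-89 + √(-5 + 12)) - 1*(-42312) = (-89 + √7) + 42312 = 42223 + √7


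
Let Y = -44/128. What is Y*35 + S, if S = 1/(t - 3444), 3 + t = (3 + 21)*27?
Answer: -1077647/89568 ≈ -12.032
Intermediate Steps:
Y = -11/32 (Y = -44*1/128 = -11/32 ≈ -0.34375)
t = 645 (t = -3 + (3 + 21)*27 = -3 + 24*27 = -3 + 648 = 645)
S = -1/2799 (S = 1/(645 - 3444) = 1/(-2799) = -1/2799 ≈ -0.00035727)
Y*35 + S = -11/32*35 - 1/2799 = -385/32 - 1/2799 = -1077647/89568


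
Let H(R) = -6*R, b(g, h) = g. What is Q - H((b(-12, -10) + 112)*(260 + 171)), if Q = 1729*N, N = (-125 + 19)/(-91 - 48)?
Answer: 36128674/139 ≈ 2.5992e+5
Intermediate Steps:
N = 106/139 (N = -106/(-139) = -106*(-1/139) = 106/139 ≈ 0.76259)
Q = 183274/139 (Q = 1729*(106/139) = 183274/139 ≈ 1318.5)
Q - H((b(-12, -10) + 112)*(260 + 171)) = 183274/139 - (-6)*(-12 + 112)*(260 + 171) = 183274/139 - (-6)*100*431 = 183274/139 - (-6)*43100 = 183274/139 - 1*(-258600) = 183274/139 + 258600 = 36128674/139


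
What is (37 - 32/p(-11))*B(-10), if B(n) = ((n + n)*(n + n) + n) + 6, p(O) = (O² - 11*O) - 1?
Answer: 3518460/241 ≈ 14599.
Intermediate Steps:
p(O) = -1 + O² - 11*O
B(n) = 6 + n + 4*n² (B(n) = ((2*n)*(2*n) + n) + 6 = (4*n² + n) + 6 = (n + 4*n²) + 6 = 6 + n + 4*n²)
(37 - 32/p(-11))*B(-10) = (37 - 32/(-1 + (-11)² - 11*(-11)))*(6 - 10 + 4*(-10)²) = (37 - 32/(-1 + 121 + 121))*(6 - 10 + 4*100) = (37 - 32/241)*(6 - 10 + 400) = (37 - 32*1/241)*396 = (37 - 32/241)*396 = (8885/241)*396 = 3518460/241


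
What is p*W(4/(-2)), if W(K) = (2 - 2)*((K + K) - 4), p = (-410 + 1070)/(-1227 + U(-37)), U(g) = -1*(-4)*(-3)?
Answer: 0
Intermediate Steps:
U(g) = -12 (U(g) = 4*(-3) = -12)
p = -220/413 (p = (-410 + 1070)/(-1227 - 12) = 660/(-1239) = 660*(-1/1239) = -220/413 ≈ -0.53269)
W(K) = 0 (W(K) = 0*(2*K - 4) = 0*(-4 + 2*K) = 0)
p*W(4/(-2)) = -220/413*0 = 0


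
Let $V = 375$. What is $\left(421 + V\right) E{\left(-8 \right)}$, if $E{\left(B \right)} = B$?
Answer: $-6368$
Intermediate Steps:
$\left(421 + V\right) E{\left(-8 \right)} = \left(421 + 375\right) \left(-8\right) = 796 \left(-8\right) = -6368$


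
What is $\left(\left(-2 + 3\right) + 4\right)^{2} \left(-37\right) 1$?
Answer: $-925$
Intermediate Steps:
$\left(\left(-2 + 3\right) + 4\right)^{2} \left(-37\right) 1 = \left(1 + 4\right)^{2} \left(-37\right) 1 = 5^{2} \left(-37\right) 1 = 25 \left(-37\right) 1 = \left(-925\right) 1 = -925$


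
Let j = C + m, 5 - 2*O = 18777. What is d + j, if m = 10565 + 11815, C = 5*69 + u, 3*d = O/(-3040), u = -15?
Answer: 5450647/240 ≈ 22711.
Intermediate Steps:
O = -9386 (O = 5/2 - ½*18777 = 5/2 - 18777/2 = -9386)
d = 247/240 (d = (-9386/(-3040))/3 = (-9386*(-1/3040))/3 = (⅓)*(247/80) = 247/240 ≈ 1.0292)
C = 330 (C = 5*69 - 15 = 345 - 15 = 330)
m = 22380
j = 22710 (j = 330 + 22380 = 22710)
d + j = 247/240 + 22710 = 5450647/240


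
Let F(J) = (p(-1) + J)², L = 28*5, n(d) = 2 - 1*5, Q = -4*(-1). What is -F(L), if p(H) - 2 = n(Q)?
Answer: -19321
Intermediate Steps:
Q = 4
n(d) = -3 (n(d) = 2 - 5 = -3)
p(H) = -1 (p(H) = 2 - 3 = -1)
L = 140
F(J) = (-1 + J)²
-F(L) = -(-1 + 140)² = -1*139² = -1*19321 = -19321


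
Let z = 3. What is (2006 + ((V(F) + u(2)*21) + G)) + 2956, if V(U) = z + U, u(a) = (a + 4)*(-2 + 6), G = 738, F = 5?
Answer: 6212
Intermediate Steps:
u(a) = 16 + 4*a (u(a) = (4 + a)*4 = 16 + 4*a)
V(U) = 3 + U
(2006 + ((V(F) + u(2)*21) + G)) + 2956 = (2006 + (((3 + 5) + (16 + 4*2)*21) + 738)) + 2956 = (2006 + ((8 + (16 + 8)*21) + 738)) + 2956 = (2006 + ((8 + 24*21) + 738)) + 2956 = (2006 + ((8 + 504) + 738)) + 2956 = (2006 + (512 + 738)) + 2956 = (2006 + 1250) + 2956 = 3256 + 2956 = 6212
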